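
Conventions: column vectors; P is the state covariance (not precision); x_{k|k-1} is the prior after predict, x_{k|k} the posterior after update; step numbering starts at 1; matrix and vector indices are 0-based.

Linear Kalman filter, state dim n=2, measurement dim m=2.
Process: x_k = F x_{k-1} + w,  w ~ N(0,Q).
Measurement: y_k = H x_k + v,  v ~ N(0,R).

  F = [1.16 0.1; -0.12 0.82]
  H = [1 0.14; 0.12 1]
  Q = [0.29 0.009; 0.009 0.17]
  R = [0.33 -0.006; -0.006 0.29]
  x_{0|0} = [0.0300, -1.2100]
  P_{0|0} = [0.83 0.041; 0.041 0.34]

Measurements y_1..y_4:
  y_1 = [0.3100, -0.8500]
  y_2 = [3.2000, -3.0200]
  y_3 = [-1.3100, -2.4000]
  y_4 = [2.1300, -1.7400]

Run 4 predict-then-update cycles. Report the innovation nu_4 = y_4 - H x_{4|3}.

innov = [2.2919, 0.0863]

step 1: x^-=[-0.0862, -0.9958]  P^-=[1.4198 -0.0401; -0.0401 0.4025]  S=[1.7464 0.1799; 0.1799 0.7033]  K=[0.8121 -0.0226; -0.0503 0.5783]  nu=[0.5356, 0.1561]  x^+=[0.3452, -0.9324]  P^+=[0.2743 -0.0443; -0.0443 0.1733]
step 2: x^-=[0.3072, -0.8060]  P^-=[0.6506 -0.0566; -0.0566 0.2992]  S=[0.9706 0.0564; 0.0564 0.5850]  K=[0.6637 -0.0273; -0.0445 0.5042]  nu=[3.0056, -2.2508]  x^+=[2.3635, -2.0744]  P^+=[0.2246 -0.0389; -0.0389 0.1511]
step 3: x^-=[2.5343, -1.9847]  P^-=[0.5848 -0.0464; -0.0464 0.2825]  S=[0.9073 0.0566; 0.0566 0.5698]  K=[0.6387 -0.0216; -0.0381 0.4898]  nu=[-3.5664, -0.7194]  x^+=[0.2720, -2.2013]  P^+=[0.2159 -0.0360; -0.0360 0.1466]
step 4: x^-=[0.0954, -1.8377]  P^-=[0.5737 -0.0429; -0.0429 0.2788]  S=[0.8971 0.0583; 0.0583 0.5667]  K=[0.6340 -0.0194; -0.0359 0.4865]  nu=[2.2919, 0.0863]  x^+=[1.5468, -1.8780]  P^+=[0.2143 -0.0351; -0.0351 0.1455]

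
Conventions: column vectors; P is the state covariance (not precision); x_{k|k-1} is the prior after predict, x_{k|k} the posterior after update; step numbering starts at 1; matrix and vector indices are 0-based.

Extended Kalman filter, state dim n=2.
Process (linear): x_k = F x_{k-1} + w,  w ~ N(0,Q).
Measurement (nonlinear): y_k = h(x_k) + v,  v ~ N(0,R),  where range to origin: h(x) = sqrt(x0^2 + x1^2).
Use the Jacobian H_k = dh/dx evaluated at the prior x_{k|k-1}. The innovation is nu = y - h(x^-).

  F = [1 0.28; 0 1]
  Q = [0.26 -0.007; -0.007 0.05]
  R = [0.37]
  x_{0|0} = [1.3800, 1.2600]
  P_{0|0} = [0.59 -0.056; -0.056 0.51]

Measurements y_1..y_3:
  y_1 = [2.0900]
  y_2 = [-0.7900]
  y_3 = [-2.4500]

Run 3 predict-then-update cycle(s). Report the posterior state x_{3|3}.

step 1: x^-=[1.7328, 1.2600]  P^-=[0.8586 0.0798; 0.0798 0.5600]  H_jac=[0.8088 0.5881]  S=[1.2013]  K=[0.6172; 0.3279]  nu=[-0.0525]  x^+=[1.7004, 1.2428]  P^+=[0.4011 -0.1633; -0.1633 0.4309]
step 2: x^-=[2.0484, 1.2428]  P^-=[0.6034 -0.0497; -0.0497 0.4809]  H_jac=[0.8549 0.5187]  S=[0.8964]  K=[0.5468; 0.2309]  nu=[-3.1859]  x^+=[0.3064, 0.5072]  P^+=[0.3354 -0.1628; -0.1628 0.4331]
step 3: x^-=[0.4484, 0.5072]  P^-=[0.5382 -0.0486; -0.0486 0.4831]  H_jac=[0.6624 0.7492]  S=[0.8291]  K=[0.3861; 0.3977]  nu=[-3.1270]  x^+=[-0.7589, -0.7365]  P^+=[0.4146 -0.1759; -0.1759 0.3519]

x_post = [-0.7589, -0.7365]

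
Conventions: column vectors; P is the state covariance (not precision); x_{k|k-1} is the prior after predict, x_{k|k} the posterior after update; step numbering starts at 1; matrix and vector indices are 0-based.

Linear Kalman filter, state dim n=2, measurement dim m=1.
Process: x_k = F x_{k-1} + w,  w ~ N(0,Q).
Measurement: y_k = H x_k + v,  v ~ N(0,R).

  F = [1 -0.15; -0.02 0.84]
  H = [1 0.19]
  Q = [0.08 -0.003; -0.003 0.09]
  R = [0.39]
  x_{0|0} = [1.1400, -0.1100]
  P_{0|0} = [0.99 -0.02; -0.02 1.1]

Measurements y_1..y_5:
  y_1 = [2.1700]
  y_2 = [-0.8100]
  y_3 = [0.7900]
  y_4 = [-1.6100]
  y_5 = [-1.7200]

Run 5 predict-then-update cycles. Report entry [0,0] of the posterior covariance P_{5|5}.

P_post[0,0] = 0.2093

step 1: x^-=[1.1565, -0.1152]  P^-=[1.1008 -0.1783; -0.1783 0.8672]  S=[1.4543]  K=[0.7336; -0.0093]  nu=[1.0354]  x^+=[1.9161, -0.1248]  P^+=[0.3181 -0.1684; -0.1684 0.8671]
step 2: x^-=[1.9348, -0.1432]  P^-=[0.4681 -0.2605; -0.2605 0.7076]  S=[0.7846]  K=[0.5335; -0.1607]  nu=[-2.7176]  x^+=[0.4850, 0.2936]  P^+=[0.2448 -0.1933; -0.1933 0.6873]
step 3: x^-=[0.4409, 0.2369]  P^-=[0.3982 -0.2574; -0.2574 0.5816]  S=[0.7114]  K=[0.4910; -0.2065]  nu=[0.3041]  x^+=[0.5902, 0.1741]  P^+=[0.2267 -0.1853; -0.1853 0.5512]
step 4: x^-=[0.5641, 0.1345]  P^-=[0.3747 -0.2332; -0.2332 0.4853]  S=[0.6936]  K=[0.4763; -0.2033]  nu=[-2.1997]  x^+=[-0.4837, 0.5816]  P^+=[0.2173 -0.1660; -0.1660 0.4566]
step 5: x^-=[-0.5709, 0.4982]  P^-=[0.3574 -0.2048; -0.2048 0.4179]  S=[0.6846]  K=[0.4652; -0.1832]  nu=[-1.2437]  x^+=[-1.1495, 0.7261]  P^+=[0.2093 -0.1465; -0.1465 0.3949]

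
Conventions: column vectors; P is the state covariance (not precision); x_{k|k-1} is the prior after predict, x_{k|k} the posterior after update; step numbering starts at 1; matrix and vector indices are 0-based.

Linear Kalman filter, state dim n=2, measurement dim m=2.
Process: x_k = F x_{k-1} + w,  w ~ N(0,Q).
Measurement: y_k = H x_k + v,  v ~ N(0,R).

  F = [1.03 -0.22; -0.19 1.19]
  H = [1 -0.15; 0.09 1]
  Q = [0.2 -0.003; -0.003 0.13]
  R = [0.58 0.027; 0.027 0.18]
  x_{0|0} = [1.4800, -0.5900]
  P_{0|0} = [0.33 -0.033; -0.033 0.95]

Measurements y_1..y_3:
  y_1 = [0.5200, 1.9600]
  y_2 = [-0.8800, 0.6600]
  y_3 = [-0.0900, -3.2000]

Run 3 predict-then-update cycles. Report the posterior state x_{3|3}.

x_post = [0.2342, -1.5033]

step 1: x^-=[1.6542, -0.9833]  P^-=[0.6110 -0.3581; -0.3581 1.5021]  S=[1.3323 -0.4966; -0.4966 1.6226]  K=[0.4846 -0.0385; -0.1132 0.8712]  nu=[-1.2817, 2.7944]  x^+=[0.9255, 1.5964]  P^+=[0.2772 -0.0188; -0.0188 0.1555]
step 2: x^-=[0.6021, 1.7238]  P^-=[0.5101 -0.1218; -0.1218 0.3687]  S=[1.1350 -0.1025; -0.1025 0.5309]  K=[0.4607 -0.0539; -0.0968 0.6551]  nu=[-1.2235, -1.1180]  x^+=[0.0987, 1.1099]  P^+=[0.2626 -0.0209; -0.0209 0.1172]
step 3: x^-=[-0.1425, 1.3020]  P^-=[0.4938 -0.1116; -0.1116 0.3149]  S=[1.1143 -0.0859; -0.0859 0.4788]  K=[0.4536 -0.0589; -0.0948 0.6197]  nu=[0.2478, -4.4892]  x^+=[0.2342, -1.5033]  P^+=[0.2583 -0.0216; -0.0216 0.1109]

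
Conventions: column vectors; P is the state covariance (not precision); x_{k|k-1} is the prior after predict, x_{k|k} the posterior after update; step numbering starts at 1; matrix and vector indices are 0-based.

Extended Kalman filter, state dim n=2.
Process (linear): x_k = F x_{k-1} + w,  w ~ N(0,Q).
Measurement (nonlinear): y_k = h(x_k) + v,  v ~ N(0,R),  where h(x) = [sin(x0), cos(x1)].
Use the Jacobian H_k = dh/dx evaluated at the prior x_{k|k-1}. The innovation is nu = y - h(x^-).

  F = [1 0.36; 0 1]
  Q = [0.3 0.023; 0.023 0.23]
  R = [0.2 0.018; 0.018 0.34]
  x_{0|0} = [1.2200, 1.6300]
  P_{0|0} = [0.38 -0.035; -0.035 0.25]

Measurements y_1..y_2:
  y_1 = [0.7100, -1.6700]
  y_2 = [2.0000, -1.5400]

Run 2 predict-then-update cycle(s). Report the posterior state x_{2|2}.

step 1: x^-=[1.8068, 1.6300]  P^-=[0.6872 0.0780; 0.0780 0.4800]  H_jac=[-0.2338 0.0000; 0.0000 -0.9982]  S=[0.2376 0.0362; 0.0362 0.8183]  K=[-0.6663 -0.0657; 0.0126 -0.5861]  nu=[-0.2623, -1.6108]  x^+=[2.0873, 2.5708]  P^+=[0.5750 0.0344; 0.0344 0.1994]
step 2: x^-=[3.0128, 2.5708]  P^-=[0.9256 0.1292; 0.1292 0.4294]  H_jac=[-0.9917 0.0000; 0.0000 -0.5403]  S=[1.1104 0.0872; 0.0872 0.4653]  K=[-0.8271 0.0050; -0.0773 -0.4841]  nu=[1.8716, -0.6985]  x^+=[1.4613, 2.7642]  P^+=[0.1667 0.0244; 0.0244 0.3072]

x_post = [1.4613, 2.7642]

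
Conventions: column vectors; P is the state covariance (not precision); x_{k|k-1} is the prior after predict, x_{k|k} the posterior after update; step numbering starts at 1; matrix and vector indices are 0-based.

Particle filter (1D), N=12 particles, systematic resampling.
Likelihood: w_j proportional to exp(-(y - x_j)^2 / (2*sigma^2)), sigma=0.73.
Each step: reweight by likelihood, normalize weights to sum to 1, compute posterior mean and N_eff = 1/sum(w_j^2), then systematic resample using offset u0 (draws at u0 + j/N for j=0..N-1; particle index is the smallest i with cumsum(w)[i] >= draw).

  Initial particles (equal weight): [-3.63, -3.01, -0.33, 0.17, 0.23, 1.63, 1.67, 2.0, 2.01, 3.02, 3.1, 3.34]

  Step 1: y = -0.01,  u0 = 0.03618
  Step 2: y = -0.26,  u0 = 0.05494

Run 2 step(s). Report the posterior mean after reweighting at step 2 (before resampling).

step 1: w=[0.0000, 0.0001, 0.3006, 0.3210, 0.3135, 0.0265, 0.0234, 0.0075, 0.0072, 0.0001, 0.0000, 0.0000]  mean=0.1394  Neff=3.4118  idx=[2, 2, 2, 2, 3, 3, 3, 3, 4, 4, 4, 5]
step 2: w=[0.1018, 0.1018, 0.1018, 0.1018, 0.0860, 0.0860, 0.0860, 0.0860, 0.0817, 0.0817, 0.0817, 0.0036]  mean=-0.0137  Neff=10.9769  idx=[0, 1, 2, 2, 3, 4, 5, 6, 7, 8, 9, 10]

post_mean = -0.0137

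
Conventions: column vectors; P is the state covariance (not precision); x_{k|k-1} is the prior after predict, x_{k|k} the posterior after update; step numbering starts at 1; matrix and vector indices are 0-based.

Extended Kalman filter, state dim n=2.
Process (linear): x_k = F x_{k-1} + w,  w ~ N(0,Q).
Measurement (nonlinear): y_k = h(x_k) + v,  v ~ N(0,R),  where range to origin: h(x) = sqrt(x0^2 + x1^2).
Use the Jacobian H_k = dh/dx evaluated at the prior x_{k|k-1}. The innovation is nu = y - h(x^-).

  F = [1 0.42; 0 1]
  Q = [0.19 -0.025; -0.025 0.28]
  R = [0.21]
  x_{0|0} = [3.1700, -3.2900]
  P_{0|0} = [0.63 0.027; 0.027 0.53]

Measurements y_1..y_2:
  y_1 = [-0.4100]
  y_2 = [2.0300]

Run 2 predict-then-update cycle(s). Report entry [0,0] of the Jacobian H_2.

H_jac[0,0] = 0.7542

step 1: x^-=[1.7882, -3.2900]  P^-=[0.9362 0.2246; 0.2246 0.8100]  H_jac=[0.4775 -0.8786]  S=[0.8603]  K=[0.2903; -0.7026]  nu=[-4.1546]  x^+=[0.5822, -0.3712]  P^+=[0.8637 0.4001; 0.4001 0.3854]
step 2: x^-=[0.4263, -0.3712]  P^-=[1.4577 0.5369; 0.5369 0.6654]  H_jac=[0.7542 -0.6566]  S=[0.7943]  K=[0.9403; -0.0402]  nu=[1.4648]  x^+=[1.8036, -0.4301]  P^+=[0.7554 0.5670; 0.5670 0.6641]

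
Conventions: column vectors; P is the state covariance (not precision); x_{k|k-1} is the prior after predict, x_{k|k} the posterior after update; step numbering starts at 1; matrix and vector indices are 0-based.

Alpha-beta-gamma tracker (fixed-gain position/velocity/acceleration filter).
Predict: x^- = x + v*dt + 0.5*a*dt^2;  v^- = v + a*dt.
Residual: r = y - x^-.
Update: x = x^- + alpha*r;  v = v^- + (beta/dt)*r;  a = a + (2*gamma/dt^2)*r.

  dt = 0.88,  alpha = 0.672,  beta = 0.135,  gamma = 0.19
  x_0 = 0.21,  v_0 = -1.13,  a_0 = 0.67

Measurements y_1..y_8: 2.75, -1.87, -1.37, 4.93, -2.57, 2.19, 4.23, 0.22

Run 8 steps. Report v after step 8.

step 1: x_pred=-0.5250  r=3.2750  x^+=1.6758  v^+=-0.0380  a^+=2.2770
step 2: x_pred=2.5240  r=-4.3940  x^+=-0.4288  v^+=1.2917  a^+=0.1209
step 3: x_pred=0.7548  r=-2.1248  x^+=-0.6731  v^+=1.0721  a^+=-0.9218
step 4: x_pred=-0.0865  r=5.0165  x^+=3.2846  v^+=1.0306  a^+=1.5399
step 5: x_pred=4.7877  r=-7.3577  x^+=-0.1567  v^+=1.2569  a^+=-2.0706
step 6: x_pred=0.1477  r=2.0423  x^+=1.5201  v^+=-0.2519  a^+=-1.0684
step 7: x_pred=0.8847  r=3.3453  x^+=3.1328  v^+=-0.6789  a^+=0.5731
step 8: x_pred=2.7572  r=-2.5372  x^+=1.0522  v^+=-0.5638  a^+=-0.6719

v_post = -0.5638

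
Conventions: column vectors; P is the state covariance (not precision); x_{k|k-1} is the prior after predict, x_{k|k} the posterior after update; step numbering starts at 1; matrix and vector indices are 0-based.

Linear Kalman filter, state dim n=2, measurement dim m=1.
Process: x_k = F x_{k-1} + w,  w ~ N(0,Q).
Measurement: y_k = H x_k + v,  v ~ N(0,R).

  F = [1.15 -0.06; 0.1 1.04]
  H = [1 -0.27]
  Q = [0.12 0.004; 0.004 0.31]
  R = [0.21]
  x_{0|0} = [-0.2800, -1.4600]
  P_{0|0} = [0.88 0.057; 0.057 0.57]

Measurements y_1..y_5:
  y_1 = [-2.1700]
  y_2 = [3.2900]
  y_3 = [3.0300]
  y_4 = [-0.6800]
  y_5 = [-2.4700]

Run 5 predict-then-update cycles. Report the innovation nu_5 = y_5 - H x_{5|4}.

step 1: x^-=[-0.2344, -1.5464]  P^-=[1.2780 0.1375; 0.1375 0.9472]  S=[1.4828]  K=[0.8368; -0.0798]  nu=[-2.3531]  x^+=[-2.2036, -1.3587]  P^+=[0.2396 0.2364; 0.2364 0.9377]
step 2: x^-=[-2.4526, -1.6334]  P^-=[0.4076 0.2544; 0.2544 1.3758]  S=[0.5805]  K=[0.5838; -0.2017]  nu=[5.3016]  x^+=[0.6424, -2.7026]  P^+=[0.2097 0.3227; 0.3227 1.3522]
step 3: x^-=[0.9010, -2.7465]  P^-=[0.3577 0.3278; 0.3278 1.8418]  S=[0.5250]  K=[0.5128; -0.3228]  nu=[1.3875]  x^+=[1.6125, -3.1944]  P^+=[0.2197 0.4147; 0.4147 1.7871]
step 4: x^-=[2.0460, -3.1610]  P^-=[0.3597 0.4113; 0.4113 2.3314]  S=[0.5176]  K=[0.4804; -0.4216]  nu=[-3.5795]  x^+=[0.3263, -1.6519]  P^+=[0.2402 0.5161; 0.5161 2.2394]
step 5: x^-=[0.4744, -1.6853]  P^-=[0.3746 0.5060; 0.5060 2.8418]  S=[0.5185]  K=[0.4589; -0.5039]  nu=[-3.3994]  x^+=[-1.0856, 0.0276]  P^+=[0.2654 0.6259; 0.6259 2.7102]

innov = [-3.3994]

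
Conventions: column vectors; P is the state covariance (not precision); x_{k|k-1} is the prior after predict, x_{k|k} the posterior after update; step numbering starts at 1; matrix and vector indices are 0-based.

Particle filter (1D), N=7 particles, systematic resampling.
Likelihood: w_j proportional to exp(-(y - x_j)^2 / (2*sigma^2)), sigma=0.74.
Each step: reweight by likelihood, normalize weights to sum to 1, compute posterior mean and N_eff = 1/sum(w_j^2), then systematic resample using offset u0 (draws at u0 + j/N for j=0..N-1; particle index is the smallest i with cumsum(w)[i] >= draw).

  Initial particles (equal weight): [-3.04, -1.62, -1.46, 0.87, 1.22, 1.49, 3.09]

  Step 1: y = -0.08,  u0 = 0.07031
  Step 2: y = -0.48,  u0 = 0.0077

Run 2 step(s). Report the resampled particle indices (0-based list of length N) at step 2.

step 1: w=[0.0003, 0.1094, 0.1676, 0.4183, 0.2038, 0.1005, 0.0001]  mean=0.3397  Neff=3.7497  idx=[1, 2, 3, 3, 3, 4, 5]
step 2: w=[0.2196, 0.2994, 0.1363, 0.1363, 0.1363, 0.0514, 0.0208]  mean=-0.3436  Neff=5.0854  idx=[0, 0, 1, 1, 2, 3, 4]

resampled_idx = [0, 0, 1, 1, 2, 3, 4]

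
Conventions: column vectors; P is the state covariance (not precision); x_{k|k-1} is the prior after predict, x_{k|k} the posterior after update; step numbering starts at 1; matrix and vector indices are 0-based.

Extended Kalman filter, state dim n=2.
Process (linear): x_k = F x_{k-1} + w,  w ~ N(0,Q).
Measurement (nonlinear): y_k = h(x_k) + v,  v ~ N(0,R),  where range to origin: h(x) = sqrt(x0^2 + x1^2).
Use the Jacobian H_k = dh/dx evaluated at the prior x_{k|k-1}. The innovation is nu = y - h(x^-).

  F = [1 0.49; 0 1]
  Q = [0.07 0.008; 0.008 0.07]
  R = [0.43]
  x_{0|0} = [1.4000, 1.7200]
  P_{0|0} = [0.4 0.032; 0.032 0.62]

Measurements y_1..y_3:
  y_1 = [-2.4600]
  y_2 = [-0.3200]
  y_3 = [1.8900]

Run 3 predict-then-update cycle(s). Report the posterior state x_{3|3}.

step 1: x^-=[2.2428, 1.7200]  P^-=[0.6502 0.3438; 0.3438 0.6900]  H_jac=[0.7935 0.6085]  S=[1.4270]  K=[0.5082; 0.4854]  nu=[-5.2864]  x^+=[-0.4437, -0.8462]  P^+=[0.2817 -0.0082; -0.0082 0.3537]
step 2: x^-=[-0.8583, -0.8462]  P^-=[0.4286 0.1731; 0.1731 0.4237]  H_jac=[-0.7121 -0.7021]  S=[1.0293]  K=[-0.4146; -0.4088]  nu=[-1.5253]  x^+=[-0.2260, -0.2227]  P^+=[0.2517 -0.0013; -0.0013 0.2517]
step 3: x^-=[-0.3351, -0.2227]  P^-=[0.3808 0.1300; 0.1300 0.3217]  H_jac=[-0.8329 -0.5535]  S=[0.9126]  K=[-0.4264; -0.3138]  nu=[1.4877]  x^+=[-0.9694, -0.6895]  P^+=[0.2149 0.0079; 0.0079 0.2319]

x_post = [-0.9694, -0.6895]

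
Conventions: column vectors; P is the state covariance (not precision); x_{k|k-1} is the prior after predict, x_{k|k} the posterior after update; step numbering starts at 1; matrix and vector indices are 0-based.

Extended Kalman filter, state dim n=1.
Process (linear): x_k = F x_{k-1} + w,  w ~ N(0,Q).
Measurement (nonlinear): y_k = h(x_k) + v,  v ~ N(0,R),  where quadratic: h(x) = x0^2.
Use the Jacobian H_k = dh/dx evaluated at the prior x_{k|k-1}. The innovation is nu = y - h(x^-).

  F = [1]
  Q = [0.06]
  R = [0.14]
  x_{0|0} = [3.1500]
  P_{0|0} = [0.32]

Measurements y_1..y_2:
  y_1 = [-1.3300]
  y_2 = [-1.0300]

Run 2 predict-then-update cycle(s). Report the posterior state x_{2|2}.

x_post = [0.5556]

step 1: x^-=[3.1500]  P^-=[0.3800]  H_jac=[6.3000]  S=[15.2222]  K=[0.1573]  nu=[-11.2525]  x^+=[1.3803]  P^+=[0.0035]
step 2: x^-=[1.3803]  P^-=[0.0635]  H_jac=[2.7606]  S=[0.6239]  K=[0.2810]  nu=[-2.9353]  x^+=[0.5556]  P^+=[0.0142]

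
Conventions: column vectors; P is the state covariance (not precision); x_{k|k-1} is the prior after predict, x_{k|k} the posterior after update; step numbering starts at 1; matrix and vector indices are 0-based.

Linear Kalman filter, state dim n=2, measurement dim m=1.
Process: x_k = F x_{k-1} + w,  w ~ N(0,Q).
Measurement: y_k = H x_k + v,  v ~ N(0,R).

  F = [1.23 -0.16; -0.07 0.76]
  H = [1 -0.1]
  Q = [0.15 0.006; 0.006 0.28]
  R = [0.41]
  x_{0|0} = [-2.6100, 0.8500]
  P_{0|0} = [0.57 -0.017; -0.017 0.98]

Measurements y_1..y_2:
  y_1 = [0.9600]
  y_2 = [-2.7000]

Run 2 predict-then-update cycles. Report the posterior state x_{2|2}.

step 1: x^-=[-3.3463, 0.8287]  P^-=[1.0441 -0.1783; -0.1783 0.8506]  S=[1.4983]  K=[0.7088; -0.1758]  nu=[4.3892]  x^+=[-0.2354, 0.0571]  P^+=[0.2914 0.0084; 0.0084 0.8043]
step 2: x^-=[-0.2986, 0.0599]  P^-=[0.6082 -0.1090; -0.1090 0.7451]  S=[1.0475]  K=[0.5911; -0.1752]  nu=[-2.3954]  x^+=[-1.7144, 0.4795]  P^+=[0.2423 -0.0005; -0.0005 0.7130]

x_post = [-1.7144, 0.4795]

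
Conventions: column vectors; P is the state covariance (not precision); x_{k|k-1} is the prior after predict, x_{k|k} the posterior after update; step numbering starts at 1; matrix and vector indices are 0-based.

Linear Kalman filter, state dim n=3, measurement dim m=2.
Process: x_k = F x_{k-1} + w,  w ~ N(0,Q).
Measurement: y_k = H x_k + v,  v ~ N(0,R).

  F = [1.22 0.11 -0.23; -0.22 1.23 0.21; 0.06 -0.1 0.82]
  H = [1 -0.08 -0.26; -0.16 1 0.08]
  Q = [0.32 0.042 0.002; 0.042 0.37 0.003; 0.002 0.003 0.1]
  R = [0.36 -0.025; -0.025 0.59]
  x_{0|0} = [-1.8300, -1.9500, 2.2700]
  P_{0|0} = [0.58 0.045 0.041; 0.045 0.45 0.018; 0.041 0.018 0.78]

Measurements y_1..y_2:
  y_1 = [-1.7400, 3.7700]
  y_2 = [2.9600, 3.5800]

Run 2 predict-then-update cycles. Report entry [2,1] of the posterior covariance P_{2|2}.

P_post[2,1] = 0.0034

step 1: x^-=[-2.9692, -1.5192, 1.9466]  P^-=[1.2181 -0.0161 -0.0703; -0.0161 1.0944 0.0895; -0.0703 0.0895 0.6316]  S=[1.6707 -0.3693; -0.3693 1.7409]  K=[0.7484 0.0343; 0.0674 0.6485; -0.1316 0.0590]  nu=[1.6138, 4.6584]  x^+=[-1.6015, 1.6107, 2.0090]  P^+=[0.2993 0.0410 0.1054; 0.0410 0.3869 0.0077; 0.1054 0.0077 0.5909]
step 2: x^-=[-2.2387, 2.7553, 1.3902]  P^-=[0.7528 0.0763 0.0083; 0.0763 0.9679 0.0470; 0.0083 0.0470 0.5109]  S=[1.1390 -0.1677; -0.1677 1.5633]  K=[0.6600 0.0430; 0.0799 0.6223; -0.1061 0.0440]  nu=[5.7806, 0.3553]  x^+=[1.5920, 3.4385, 0.7923]  P^+=[0.2633 0.0439 0.0893; 0.0439 0.3719 0.0034; 0.0893 0.0034 0.4934]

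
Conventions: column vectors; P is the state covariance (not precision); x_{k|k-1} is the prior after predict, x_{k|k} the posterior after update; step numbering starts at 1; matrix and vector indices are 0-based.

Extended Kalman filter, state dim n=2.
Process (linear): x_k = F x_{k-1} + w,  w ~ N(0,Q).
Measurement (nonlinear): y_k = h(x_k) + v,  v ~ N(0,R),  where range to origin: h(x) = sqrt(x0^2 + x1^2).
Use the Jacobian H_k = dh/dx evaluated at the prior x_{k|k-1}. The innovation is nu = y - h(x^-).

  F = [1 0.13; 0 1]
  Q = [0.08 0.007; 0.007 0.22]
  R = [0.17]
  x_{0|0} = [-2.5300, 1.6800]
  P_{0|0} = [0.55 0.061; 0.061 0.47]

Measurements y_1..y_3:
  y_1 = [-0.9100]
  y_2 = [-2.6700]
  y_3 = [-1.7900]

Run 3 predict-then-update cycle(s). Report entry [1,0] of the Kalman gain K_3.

step 1: x^-=[-2.3116, 1.6800]  P^-=[0.6538 0.1291; 0.1291 0.6900]  H_jac=[-0.8089 0.5879]  S=[0.7135]  K=[-0.6349; 0.4222]  nu=[-3.7676]  x^+=[0.0803, 0.0895]  P^+=[0.3662 0.3203; 0.3203 0.5628]
step 2: x^-=[0.0919, 0.0895]  P^-=[0.5390 0.4005; 0.4005 0.7828]  H_jac=[0.7166 0.6975]  S=[1.2280]  K=[0.5420; 0.6784]  nu=[-2.7983]  x^+=[-1.4248, -1.8088]  P^+=[0.1782 -0.0510; -0.0510 0.2178]
step 3: x^-=[-1.6600, -1.8088]  P^-=[0.2487 -0.0157; -0.0157 0.4378]  H_jac=[-0.6762 -0.7368]  S=[0.5057]  K=[-0.3096; -0.6168]  nu=[-4.2450]  x^+=[-0.3457, 0.8097]  P^+=[0.2002 -0.1123; -0.1123 0.2454]

K[1,0] = -0.6168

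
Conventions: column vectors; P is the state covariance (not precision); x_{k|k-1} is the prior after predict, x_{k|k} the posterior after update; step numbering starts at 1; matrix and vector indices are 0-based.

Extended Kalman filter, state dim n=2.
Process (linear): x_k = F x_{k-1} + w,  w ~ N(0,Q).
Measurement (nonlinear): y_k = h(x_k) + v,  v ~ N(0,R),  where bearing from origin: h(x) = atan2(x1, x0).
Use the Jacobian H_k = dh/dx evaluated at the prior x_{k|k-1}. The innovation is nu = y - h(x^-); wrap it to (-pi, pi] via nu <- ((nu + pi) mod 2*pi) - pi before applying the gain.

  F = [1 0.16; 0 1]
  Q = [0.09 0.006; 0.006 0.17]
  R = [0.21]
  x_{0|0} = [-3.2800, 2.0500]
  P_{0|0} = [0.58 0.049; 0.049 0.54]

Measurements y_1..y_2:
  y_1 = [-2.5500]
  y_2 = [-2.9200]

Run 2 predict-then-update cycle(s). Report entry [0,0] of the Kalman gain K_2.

K[0,0] = -0.3966

step 1: x^-=[-2.9520, 2.0500]  P^-=[0.6995 0.1414; 0.1414 0.7100]  H_jac=[-0.1587 -0.2285]  S=[0.2750]  K=[-0.5213; -0.6717]  nu=[1.1986]  x^+=[-3.5768, 1.2449]  P^+=[0.6248 0.0451; 0.0451 0.5859]
step 2: x^-=[-3.3776, 1.2449]  P^-=[0.7442 0.1449; 0.1449 0.7559]  H_jac=[-0.0961 -0.2607]  S=[0.2755]  K=[-0.3966; -0.7658]  nu=[0.5747]  x^+=[-3.6056, 0.8048]  P^+=[0.7009 0.0612; 0.0612 0.5944]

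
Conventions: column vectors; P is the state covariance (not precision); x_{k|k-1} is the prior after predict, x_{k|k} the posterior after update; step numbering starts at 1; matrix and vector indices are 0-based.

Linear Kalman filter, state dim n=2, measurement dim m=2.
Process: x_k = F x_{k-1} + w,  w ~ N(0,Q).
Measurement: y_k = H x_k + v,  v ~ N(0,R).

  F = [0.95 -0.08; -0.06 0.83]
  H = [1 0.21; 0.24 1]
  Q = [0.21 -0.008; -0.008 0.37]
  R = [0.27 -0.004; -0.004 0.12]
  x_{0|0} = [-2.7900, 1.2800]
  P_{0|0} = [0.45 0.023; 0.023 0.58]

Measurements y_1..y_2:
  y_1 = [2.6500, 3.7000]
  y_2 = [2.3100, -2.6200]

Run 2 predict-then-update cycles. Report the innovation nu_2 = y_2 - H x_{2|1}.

innov = [1.4671, -5.4217]

step 1: x^-=[-2.7529, 1.2298]  P^-=[0.6163 -0.0539; -0.0539 0.7689]  S=[0.8976 0.2488; 0.2488 0.8985]  K=[0.6986 -0.0888; -0.1228 0.8753]  nu=[5.1446, 3.1309]  x^+=[0.5634, 3.3388]  P^+=[0.2020 -0.0619; -0.0619 0.1204]
step 2: x^-=[0.2681, 2.7374]  P^-=[0.4025 -0.0766; -0.0766 0.4598]  S=[0.6606 0.1087; 0.1087 0.5662]  K=[0.5980 -0.0795; -0.1013 0.7990]  nu=[1.4671, -5.4217]  x^+=[1.5765, -1.7434]  P^+=[0.1730 -0.0535; -0.0535 0.1091]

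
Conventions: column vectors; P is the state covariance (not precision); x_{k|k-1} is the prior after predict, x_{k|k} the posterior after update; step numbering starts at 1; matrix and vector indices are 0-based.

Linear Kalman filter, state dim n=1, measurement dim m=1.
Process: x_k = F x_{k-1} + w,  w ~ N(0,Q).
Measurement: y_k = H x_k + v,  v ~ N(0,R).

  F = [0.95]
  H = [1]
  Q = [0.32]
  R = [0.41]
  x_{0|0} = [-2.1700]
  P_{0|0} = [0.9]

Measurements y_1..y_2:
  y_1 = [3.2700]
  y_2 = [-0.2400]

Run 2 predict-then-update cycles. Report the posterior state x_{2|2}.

x_post = [0.5787]

step 1: x^-=[-2.0615]  P^-=[1.1322]  S=[1.5422]  K=[0.7342]  nu=[5.3315]  x^+=[1.8526]  P^+=[0.3010]
step 2: x^-=[1.7600]  P^-=[0.5917]  S=[1.0017]  K=[0.5907]  nu=[-2.0000]  x^+=[0.5787]  P^+=[0.2422]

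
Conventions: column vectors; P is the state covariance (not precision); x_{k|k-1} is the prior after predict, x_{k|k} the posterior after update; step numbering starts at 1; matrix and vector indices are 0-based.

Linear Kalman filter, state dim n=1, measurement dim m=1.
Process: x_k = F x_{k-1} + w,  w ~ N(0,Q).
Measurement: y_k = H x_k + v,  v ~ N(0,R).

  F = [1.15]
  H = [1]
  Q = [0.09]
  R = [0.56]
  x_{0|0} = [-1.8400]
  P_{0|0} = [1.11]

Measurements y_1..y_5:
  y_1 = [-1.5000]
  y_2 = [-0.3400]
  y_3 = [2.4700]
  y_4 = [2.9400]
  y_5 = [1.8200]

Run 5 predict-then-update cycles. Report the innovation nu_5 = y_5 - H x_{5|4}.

step 1: x^-=[-2.1160]  P^-=[1.5580]  S=[2.1180]  K=[0.7356]  nu=[0.6160]  x^+=[-1.6629]  P^+=[0.4119]
step 2: x^-=[-1.9123]  P^-=[0.6348]  S=[1.1948]  K=[0.5313]  nu=[1.5723]  x^+=[-1.0769]  P^+=[0.2975]
step 3: x^-=[-1.2385]  P^-=[0.4835]  S=[1.0435]  K=[0.4633]  nu=[3.7085]  x^+=[0.4798]  P^+=[0.2595]
step 4: x^-=[0.5517]  P^-=[0.4331]  S=[0.9931]  K=[0.4361]  nu=[2.3883]  x^+=[1.5933]  P^+=[0.2442]
step 5: x^-=[1.8323]  P^-=[0.4130]  S=[0.9730]  K=[0.4245]  nu=[-0.0123]  x^+=[1.8271]  P^+=[0.2377]

innov = [-0.0123]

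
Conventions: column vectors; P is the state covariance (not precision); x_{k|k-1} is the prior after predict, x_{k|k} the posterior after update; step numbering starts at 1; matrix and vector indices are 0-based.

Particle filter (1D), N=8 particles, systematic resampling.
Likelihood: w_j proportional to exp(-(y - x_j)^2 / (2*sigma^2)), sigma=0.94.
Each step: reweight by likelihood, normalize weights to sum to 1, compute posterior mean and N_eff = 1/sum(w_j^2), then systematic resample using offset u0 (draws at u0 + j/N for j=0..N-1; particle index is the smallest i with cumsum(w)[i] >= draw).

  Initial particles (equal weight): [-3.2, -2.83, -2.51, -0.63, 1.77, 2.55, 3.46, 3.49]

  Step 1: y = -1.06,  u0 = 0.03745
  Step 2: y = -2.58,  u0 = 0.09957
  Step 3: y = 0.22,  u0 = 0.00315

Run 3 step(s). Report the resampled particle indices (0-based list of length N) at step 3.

step 1: w=[0.0513, 0.1162, 0.2083, 0.6164, 0.0074, 0.0004, 0.0000, 0.0000]  mean=-1.3900  Neff=2.2751  idx=[0, 1, 2, 3, 3, 3, 3, 3]
step 2: w=[0.2403, 0.2883, 0.2978, 0.0347, 0.0347, 0.0347, 0.0347, 0.0347]  mean=-2.4416  Neff=4.2453  idx=[0, 0, 1, 1, 2, 2, 3, 7]
step 3: w=[0.0010, 0.0010, 0.0038, 0.0038, 0.0107, 0.0107, 0.4845, 0.4845]  mean=-0.6920  Neff=2.1288  idx=[2, 6, 6, 6, 6, 7, 7, 7]

resampled_idx = [2, 6, 6, 6, 6, 7, 7, 7]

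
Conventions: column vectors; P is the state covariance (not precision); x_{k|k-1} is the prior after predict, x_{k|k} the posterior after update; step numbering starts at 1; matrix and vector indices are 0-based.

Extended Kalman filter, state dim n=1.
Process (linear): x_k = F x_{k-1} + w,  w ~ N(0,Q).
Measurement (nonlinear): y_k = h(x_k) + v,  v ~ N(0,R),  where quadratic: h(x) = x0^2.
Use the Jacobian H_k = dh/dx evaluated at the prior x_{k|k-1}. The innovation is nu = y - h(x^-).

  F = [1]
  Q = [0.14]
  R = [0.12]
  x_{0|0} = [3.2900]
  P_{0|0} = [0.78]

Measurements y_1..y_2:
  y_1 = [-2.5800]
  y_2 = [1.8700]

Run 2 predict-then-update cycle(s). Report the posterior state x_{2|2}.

x_post = [1.3589]

step 1: x^-=[3.2900]  P^-=[0.9200]  H_jac=[6.5800]  S=[39.9527]  K=[0.1515]  nu=[-13.4041]  x^+=[1.2590]  P^+=[0.0028]
step 2: x^-=[1.2590]  P^-=[0.1428]  H_jac=[2.5180]  S=[1.0252]  K=[0.3506]  nu=[0.2849]  x^+=[1.3589]  P^+=[0.0167]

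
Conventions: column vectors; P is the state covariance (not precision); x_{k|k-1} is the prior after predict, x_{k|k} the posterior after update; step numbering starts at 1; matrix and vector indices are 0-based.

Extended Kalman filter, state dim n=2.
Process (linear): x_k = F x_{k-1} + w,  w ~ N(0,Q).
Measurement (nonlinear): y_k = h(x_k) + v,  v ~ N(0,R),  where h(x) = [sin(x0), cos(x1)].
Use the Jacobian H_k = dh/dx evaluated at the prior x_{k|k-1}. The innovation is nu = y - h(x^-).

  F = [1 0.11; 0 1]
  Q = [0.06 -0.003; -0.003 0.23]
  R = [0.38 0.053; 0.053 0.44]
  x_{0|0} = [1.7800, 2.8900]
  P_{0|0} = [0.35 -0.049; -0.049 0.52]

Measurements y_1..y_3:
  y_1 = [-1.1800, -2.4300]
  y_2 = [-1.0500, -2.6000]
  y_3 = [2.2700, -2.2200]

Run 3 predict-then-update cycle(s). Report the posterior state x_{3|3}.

step 1: x^-=[2.0979, 2.8900]  P^-=[0.4055 0.0052; 0.0052 0.7500]  H_jac=[-0.5030 0.0000; 0.0000 -0.2489]  S=[0.4826 0.0537; 0.0537 0.4865]  K=[-0.4276 0.0445; 0.0377 -0.3880]  nu=[-2.0443, -1.4615]  x^+=[2.9070, 3.3799]  P^+=[0.3183 0.0124; 0.0124 0.6777]
step 2: x^-=[3.2788, 3.3799]  P^-=[0.3893 0.0839; 0.0839 0.9077]  H_jac=[-0.9906 0.0000; 0.0000 0.2361]  S=[0.7620 0.0334; 0.0334 0.4906]  K=[-0.5093 0.0750; -0.1286 0.4455]  nu=[-0.9132, -1.6283]  x^+=[3.6218, 2.7720]  P^+=[0.1914 0.0255; 0.0255 0.8015]
step 3: x^-=[3.9267, 2.7720]  P^-=[0.2667 0.1107; 0.1107 1.0315]  H_jac=[-0.7073 0.0000; 0.0000 -0.3613]  S=[0.5134 0.0813; 0.0813 0.5746]  K=[-0.3645 -0.0180; -0.0509 -0.6413]  nu=[2.9769, -1.2875]  x^+=[2.8647, 3.4460]  P^+=[0.1972 0.0754; 0.0754 0.7885]

x_post = [2.8647, 3.4460]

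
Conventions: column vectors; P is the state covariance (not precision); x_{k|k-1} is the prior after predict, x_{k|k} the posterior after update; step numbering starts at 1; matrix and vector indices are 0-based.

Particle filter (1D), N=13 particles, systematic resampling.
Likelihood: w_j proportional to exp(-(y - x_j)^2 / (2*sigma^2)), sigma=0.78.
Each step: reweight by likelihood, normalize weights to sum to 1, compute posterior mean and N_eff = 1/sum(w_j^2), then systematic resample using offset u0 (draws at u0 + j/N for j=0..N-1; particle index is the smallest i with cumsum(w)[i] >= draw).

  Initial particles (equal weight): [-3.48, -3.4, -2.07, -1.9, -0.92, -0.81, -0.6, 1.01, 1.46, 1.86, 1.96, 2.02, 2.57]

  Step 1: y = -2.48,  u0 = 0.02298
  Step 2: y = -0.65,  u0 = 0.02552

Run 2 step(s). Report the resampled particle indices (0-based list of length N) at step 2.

resampled_idx = [4, 5, 6, 7, 8, 9, 10, 11, 11, 12, 12, 12, 12]

step 1: w=[0.1538, 0.1745, 0.3046, 0.2653, 0.0473, 0.0353, 0.0192, 0.0000, 0.0000, 0.0000, 0.0000, 0.0000, 0.0000]  mean=-2.3466  Neff=4.5225  idx=[0, 0, 1, 1, 2, 2, 2, 2, 3, 3, 3, 3, 5]
step 2: w=[0.0005, 0.0005, 0.0007, 0.0007, 0.0668, 0.0668, 0.0668, 0.0668, 0.0969, 0.0969, 0.0969, 0.0969, 0.3428]  mean=-1.5754  Neff=5.7822  idx=[4, 5, 6, 7, 8, 9, 10, 11, 11, 12, 12, 12, 12]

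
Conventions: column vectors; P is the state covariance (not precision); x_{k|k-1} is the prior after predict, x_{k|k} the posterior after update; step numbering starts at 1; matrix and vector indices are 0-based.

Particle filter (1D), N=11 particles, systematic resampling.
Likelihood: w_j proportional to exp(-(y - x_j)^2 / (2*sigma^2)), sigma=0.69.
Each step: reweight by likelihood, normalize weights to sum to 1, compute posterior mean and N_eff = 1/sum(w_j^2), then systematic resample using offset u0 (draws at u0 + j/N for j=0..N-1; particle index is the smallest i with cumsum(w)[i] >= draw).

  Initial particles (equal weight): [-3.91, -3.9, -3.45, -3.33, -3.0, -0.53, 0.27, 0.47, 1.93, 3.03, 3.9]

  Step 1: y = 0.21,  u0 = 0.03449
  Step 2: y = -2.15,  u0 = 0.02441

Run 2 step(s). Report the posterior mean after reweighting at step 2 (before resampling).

post_mean = -0.4816

step 1: w=[0.0000, 0.0000, 0.0000, 0.0000, 0.0000, 0.2219, 0.3929, 0.3674, 0.0176, 0.0001, 0.0000]  mean=0.1955  Neff=2.9504  idx=[5, 5, 5, 6, 6, 6, 6, 7, 7, 7, 7]
step 2: w=[0.3144, 0.3144, 0.3144, 0.0106, 0.0106, 0.0106, 0.0106, 0.0037, 0.0037, 0.0037, 0.0037]  mean=-0.4816  Neff=3.3669  idx=[0, 0, 0, 0, 1, 1, 1, 2, 2, 2, 2]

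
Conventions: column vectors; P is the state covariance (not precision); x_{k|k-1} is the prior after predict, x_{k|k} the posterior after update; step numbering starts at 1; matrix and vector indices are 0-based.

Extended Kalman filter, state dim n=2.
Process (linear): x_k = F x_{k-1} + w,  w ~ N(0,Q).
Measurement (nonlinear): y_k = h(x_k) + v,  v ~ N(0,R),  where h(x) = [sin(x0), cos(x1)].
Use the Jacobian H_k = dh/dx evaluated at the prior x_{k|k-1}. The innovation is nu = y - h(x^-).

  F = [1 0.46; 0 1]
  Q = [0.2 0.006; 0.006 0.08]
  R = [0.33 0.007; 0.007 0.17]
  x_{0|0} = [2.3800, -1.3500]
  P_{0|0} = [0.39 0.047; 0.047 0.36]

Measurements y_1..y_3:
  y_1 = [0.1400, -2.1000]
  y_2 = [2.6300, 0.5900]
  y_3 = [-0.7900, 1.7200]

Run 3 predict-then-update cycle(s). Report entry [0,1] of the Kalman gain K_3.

K[0,1] = 0.1437

step 1: x^-=[1.7590, -1.3500]  P^-=[0.7094 0.2186; 0.2186 0.4400]  H_jac=[-0.1871 0.0000; 0.0000 0.9757]  S=[0.3548 -0.0329; -0.0329 0.5889]  K=[-0.3422 0.3431; -0.0479 0.7263]  nu=[-0.8423, -2.3190]  x^+=[1.2517, -2.9940]  P^+=[0.5908 0.0573; 0.0573 0.1262]
step 2: x^-=[-0.1256, -2.9940]  P^-=[0.8703 0.1214; 0.1214 0.2062]  H_jac=[0.9921 0.0000; 0.0000 0.1470]  S=[1.1866 0.0247; 0.0247 0.1745]  K=[0.7276 -0.0008; 0.0982 0.1599]  nu=[2.7552, 1.5791]  x^+=[1.8781, -2.4712]  P^+=[0.2420 0.0338; 0.0338 0.1895]
step 3: x^-=[0.7413, -2.4712]  P^-=[0.5132 0.1270; 0.1270 0.2695]  H_jac=[0.7376 0.0000; 0.0000 0.6213]  S=[0.6092 0.0652; 0.0652 0.2741]  K=[0.6060 0.1437; 0.0906 0.5895]  nu=[-1.4653, 2.5036]  x^+=[0.2132, -1.1281]  P^+=[0.2725 0.0461; 0.0461 0.1623]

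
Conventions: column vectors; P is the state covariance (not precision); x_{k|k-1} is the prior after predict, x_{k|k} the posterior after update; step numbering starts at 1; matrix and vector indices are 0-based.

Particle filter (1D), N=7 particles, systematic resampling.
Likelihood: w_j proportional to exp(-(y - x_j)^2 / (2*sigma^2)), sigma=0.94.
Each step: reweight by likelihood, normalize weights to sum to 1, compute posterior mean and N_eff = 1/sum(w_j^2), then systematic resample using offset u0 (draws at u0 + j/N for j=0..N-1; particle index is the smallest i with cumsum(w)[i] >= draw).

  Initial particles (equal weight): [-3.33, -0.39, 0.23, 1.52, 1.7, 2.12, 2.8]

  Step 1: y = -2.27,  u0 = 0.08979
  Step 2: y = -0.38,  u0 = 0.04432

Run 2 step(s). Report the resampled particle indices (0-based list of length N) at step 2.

resampled_idx = [5, 5, 5, 5, 6, 6, 6]

step 1: w=[0.7625, 0.1949, 0.0419, 0.0004, 0.0002, 0.0000, 0.0000]  mean=-2.6046  Neff=1.6098  idx=[0, 0, 0, 0, 0, 1, 1]
step 2: w=[0.0036, 0.0036, 0.0036, 0.0036, 0.0036, 0.4911, 0.4911]  mean=-0.4425  Neff=2.0731  idx=[5, 5, 5, 5, 6, 6, 6]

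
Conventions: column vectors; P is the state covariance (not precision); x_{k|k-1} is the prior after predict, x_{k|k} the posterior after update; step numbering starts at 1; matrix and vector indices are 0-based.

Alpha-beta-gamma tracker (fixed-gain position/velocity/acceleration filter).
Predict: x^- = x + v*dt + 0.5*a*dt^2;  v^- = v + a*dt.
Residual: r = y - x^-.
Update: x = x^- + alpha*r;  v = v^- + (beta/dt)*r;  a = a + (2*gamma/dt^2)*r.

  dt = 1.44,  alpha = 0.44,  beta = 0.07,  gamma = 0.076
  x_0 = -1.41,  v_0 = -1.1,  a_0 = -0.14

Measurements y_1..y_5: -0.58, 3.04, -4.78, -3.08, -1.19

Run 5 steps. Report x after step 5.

x_post = -1.8314

step 1: x_pred=-3.1392  r=2.5592  x^+=-2.0131  v^+=-1.1772  a^+=0.0476
step 2: x_pred=-3.6589  r=6.6989  x^+=-0.7114  v^+=-0.7830  a^+=0.5386
step 3: x_pred=-1.2805  r=-3.4995  x^+=-2.8203  v^+=-0.1775  a^+=0.2821
step 4: x_pred=-2.7834  r=-0.2966  x^+=-2.9139  v^+=0.2143  a^+=0.2604
step 5: x_pred=-2.3353  r=1.1453  x^+=-1.8314  v^+=0.6450  a^+=0.3443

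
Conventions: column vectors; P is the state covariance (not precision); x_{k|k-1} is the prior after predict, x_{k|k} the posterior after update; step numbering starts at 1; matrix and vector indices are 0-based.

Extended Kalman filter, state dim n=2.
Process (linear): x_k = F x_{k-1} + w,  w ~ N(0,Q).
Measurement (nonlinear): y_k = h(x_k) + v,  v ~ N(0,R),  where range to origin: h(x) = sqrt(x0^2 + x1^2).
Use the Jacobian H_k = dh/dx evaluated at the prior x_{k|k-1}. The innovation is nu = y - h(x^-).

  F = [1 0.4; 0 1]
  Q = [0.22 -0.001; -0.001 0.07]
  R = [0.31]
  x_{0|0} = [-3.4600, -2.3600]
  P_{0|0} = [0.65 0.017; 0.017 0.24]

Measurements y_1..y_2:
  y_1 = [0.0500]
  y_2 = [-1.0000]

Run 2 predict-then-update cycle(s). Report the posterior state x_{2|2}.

step 1: x^-=[-4.4040, -2.3600]  P^-=[0.9220 0.1120; 0.1120 0.3100]  H_jac=[-0.8814 -0.4723]  S=[1.1887]  K=[-0.7282; -0.2062]  nu=[-4.9465]  x^+=[-0.8022, -1.3399]  P^+=[0.2917 -0.0665; -0.0665 0.2594]
step 2: x^-=[-1.3382, -1.3399]  P^-=[0.5000 0.0363; 0.0363 0.3294]  H_jac=[-0.7066 -0.7076]  S=[0.7609]  K=[-0.4981; -0.3400]  nu=[-2.8937]  x^+=[0.1032, -0.3559]  P^+=[0.3112 -0.0926; -0.0926 0.2415]

x_post = [0.1032, -0.3559]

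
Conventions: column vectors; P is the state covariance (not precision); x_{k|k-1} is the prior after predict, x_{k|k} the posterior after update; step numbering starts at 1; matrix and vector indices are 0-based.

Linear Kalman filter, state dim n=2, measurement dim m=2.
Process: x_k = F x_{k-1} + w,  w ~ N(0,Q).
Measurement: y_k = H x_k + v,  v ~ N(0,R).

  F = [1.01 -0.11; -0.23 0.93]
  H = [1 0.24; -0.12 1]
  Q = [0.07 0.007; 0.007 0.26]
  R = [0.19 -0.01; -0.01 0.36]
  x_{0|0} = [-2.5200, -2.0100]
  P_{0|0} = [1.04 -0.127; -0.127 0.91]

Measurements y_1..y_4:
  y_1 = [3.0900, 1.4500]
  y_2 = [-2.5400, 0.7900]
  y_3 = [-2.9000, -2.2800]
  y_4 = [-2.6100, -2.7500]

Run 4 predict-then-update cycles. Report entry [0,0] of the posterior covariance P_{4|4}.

P_post[0,0] = 0.0964

step 1: x^-=[-2.3241, -1.2897]  P^-=[1.1701 -0.4502; -0.4502 1.1564]  S=[1.2107 -0.3101; -0.3101 1.6413]  K=[0.8250 -0.2040; 0.0486 0.7467]  nu=[5.7236, 2.4608]  x^+=[1.8962, 0.8261]  P^+=[0.1734 -0.0609; -0.0609 0.2610]
step 2: x^-=[1.8243, 0.3322]  P^-=[0.2636 -0.1187; -0.1187 0.5210]  S=[0.4266 -0.0319; -0.0319 0.9132]  K=[0.5402 -0.1458; 0.0588 0.5881]  nu=[-4.4440, 0.6767]  x^+=[-0.6749, 0.4689]  P^+=[0.1147 -0.0441; -0.0441 0.2058]
step 3: x^-=[-0.7332, 0.5913]  P^-=[0.1993 -0.0832; -0.0832 0.4630]  S=[0.3760 -0.0036; -0.0036 0.8458]  K=[0.4757 -0.1246; 0.0795 0.5595]  nu=[-2.3087, -2.9593]  x^+=[-1.4625, -1.2481]  P^+=[0.1006 -0.0376; -0.0376 0.1961]
step 4: x^-=[-1.3398, -0.8244]  P^-=[0.1834 -0.0727; -0.0727 0.4510]  S=[0.3645 0.0057; 0.0057 0.8311]  K=[0.4571 -0.1170; 0.0890 0.5526]  nu=[-1.0723, -2.0864]  x^+=[-1.5858, -2.0727]  P^+=[0.0964 -0.0351; -0.0351 0.1938]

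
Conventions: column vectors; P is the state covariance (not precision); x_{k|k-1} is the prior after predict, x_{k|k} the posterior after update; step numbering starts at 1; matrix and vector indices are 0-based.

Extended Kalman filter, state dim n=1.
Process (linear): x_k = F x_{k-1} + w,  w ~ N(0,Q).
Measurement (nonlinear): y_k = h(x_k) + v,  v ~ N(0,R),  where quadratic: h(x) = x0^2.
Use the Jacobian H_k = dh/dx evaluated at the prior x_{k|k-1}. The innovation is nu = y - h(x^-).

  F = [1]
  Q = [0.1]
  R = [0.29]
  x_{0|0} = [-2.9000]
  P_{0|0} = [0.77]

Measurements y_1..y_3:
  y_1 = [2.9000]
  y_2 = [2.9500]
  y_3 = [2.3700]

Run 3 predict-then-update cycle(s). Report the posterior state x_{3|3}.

x_post = [-1.5894]

step 1: x^-=[-2.9000]  P^-=[0.8700]  H_jac=[-5.8000]  S=[29.5568]  K=[-0.1707]  nu=[-5.5100]  x^+=[-1.9593]  P^+=[0.0085]
step 2: x^-=[-1.9593]  P^-=[0.1085]  H_jac=[-3.9186]  S=[1.9567]  K=[-0.2174]  nu=[-0.8889]  x^+=[-1.7661]  P^+=[0.0161]
step 3: x^-=[-1.7661]  P^-=[0.1161]  H_jac=[-3.5322]  S=[1.7383]  K=[-0.2359]  nu=[-0.7491]  x^+=[-1.5894]  P^+=[0.0194]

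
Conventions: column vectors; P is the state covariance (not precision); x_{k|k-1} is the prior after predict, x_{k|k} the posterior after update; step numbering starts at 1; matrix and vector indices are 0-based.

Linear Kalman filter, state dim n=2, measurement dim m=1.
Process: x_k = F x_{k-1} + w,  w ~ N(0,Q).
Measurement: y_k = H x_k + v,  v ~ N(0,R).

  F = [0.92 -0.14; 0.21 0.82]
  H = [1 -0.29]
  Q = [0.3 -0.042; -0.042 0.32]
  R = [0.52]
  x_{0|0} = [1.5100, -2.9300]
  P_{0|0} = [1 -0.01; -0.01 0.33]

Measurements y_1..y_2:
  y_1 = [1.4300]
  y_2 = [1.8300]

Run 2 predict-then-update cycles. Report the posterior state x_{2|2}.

x_post = [1.3749, -1.4504]

step 1: x^-=[1.7994, -2.0855]  P^-=[1.1554 0.1061; 0.1061 0.5825]  S=[1.6629]  K=[0.6763; -0.0378]  nu=[-0.9742]  x^+=[1.1405, -2.0487]  P^+=[0.3948 0.1486; 0.1486 0.5802]
step 2: x^-=[1.3361, -1.4404]  P^-=[0.6072 0.0754; 0.0754 0.7787]  S=[1.1490]  K=[0.5095; -0.1309]  nu=[0.0762]  x^+=[1.3749, -1.4504]  P^+=[0.3090 0.1520; 0.1520 0.7590]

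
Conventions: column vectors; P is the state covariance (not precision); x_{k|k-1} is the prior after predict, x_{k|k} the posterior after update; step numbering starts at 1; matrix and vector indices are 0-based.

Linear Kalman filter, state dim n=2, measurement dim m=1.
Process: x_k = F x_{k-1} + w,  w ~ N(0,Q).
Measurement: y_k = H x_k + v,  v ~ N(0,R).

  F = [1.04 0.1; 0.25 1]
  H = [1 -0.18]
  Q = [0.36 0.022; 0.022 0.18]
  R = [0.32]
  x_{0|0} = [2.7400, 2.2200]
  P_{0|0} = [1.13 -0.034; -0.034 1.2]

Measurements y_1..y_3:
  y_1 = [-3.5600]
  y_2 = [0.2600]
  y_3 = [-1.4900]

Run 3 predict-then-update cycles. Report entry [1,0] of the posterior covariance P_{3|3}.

P_post[1,0] = 0.4647

step 1: x^-=[3.0716, 2.9050]  P^-=[1.5871 0.3996; 0.3996 1.4336]  S=[1.8097]  K=[0.8373; 0.0782]  nu=[-6.1087]  x^+=[-2.0429, 2.4272]  P^+=[0.3185 0.2811; 0.2811 1.4226]
step 2: x^-=[-1.8819, 1.9165]  P^-=[0.7772 0.5464; 0.5464 1.7630]  S=[0.9576]  K=[0.7089; 0.2392]  nu=[2.4869]  x^+=[-0.1190, 2.5114]  P^+=[0.2960 0.3840; 0.3840 1.7082]
step 3: x^-=[0.1274, 2.4817]  P^-=[0.7771 0.6788; 0.6788 2.0987]  S=[0.9207]  K=[0.7113; 0.3269]  nu=[-1.1707]  x^+=[-0.7053, 2.0990]  P^+=[0.3113 0.4647; 0.4647 2.0003]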